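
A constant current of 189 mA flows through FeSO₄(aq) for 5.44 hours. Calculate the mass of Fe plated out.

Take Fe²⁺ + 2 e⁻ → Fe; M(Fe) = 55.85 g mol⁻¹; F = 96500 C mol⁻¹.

1.07 g

Q = I·t = 0.1890 A × 19584 s = 3701 C.
n(e⁻) = Q/F = 3701 / 96500 = 0.03836 mol.
Fe²⁺ + 2 e⁻ → Fe, so n(Fe) = n(e⁻)/2 = 0.01918 mol.
m = n·M = 0.01918 × 55.85 = 1.07 g.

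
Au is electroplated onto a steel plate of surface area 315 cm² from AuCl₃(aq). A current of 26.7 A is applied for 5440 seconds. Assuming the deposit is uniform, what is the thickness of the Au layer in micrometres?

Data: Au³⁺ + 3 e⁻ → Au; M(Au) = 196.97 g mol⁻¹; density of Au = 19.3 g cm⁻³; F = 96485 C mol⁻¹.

163 μm

Q = I·t = 26.70 × 5440.0 = 145200 C; n(e⁻) = 1.505 mol.
n(Au) = n(e⁻)/3 = 0.5018 mol, so m = 0.5018 × 196.97 = 98.84 g.
Volume = m/ρ = 98.84 / 19.3 = 5.121 cm³.
Thickness = V/A = 5.121 / 315 = 0.0163 cm = 163 μm.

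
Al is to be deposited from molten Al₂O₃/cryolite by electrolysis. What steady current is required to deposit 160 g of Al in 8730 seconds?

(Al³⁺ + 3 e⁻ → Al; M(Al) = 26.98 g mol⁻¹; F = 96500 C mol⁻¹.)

n(Al) = 160 / 26.98 = 5.930 mol.
n(e⁻) = 3 × 5.930 = 17.79 mol.
Q = n(e⁻)·F = 17.79 × 96500 = 1717000 C.
I = Q/t = 1717000 / 8730.0 s = 197 A.

197 A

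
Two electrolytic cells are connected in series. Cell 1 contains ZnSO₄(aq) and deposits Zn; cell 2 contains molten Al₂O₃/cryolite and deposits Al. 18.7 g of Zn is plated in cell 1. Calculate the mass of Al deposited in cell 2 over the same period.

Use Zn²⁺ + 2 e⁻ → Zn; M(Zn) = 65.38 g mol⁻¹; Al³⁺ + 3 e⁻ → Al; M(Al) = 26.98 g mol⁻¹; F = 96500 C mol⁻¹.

5.14 g

n(Zn) = 18.7 / 65.38 = 0.2860 mol.
Since Zn²⁺ + 2 e⁻ → Zn, n(e⁻) passed = 2 × 0.2860 = 0.5720 mol.
Cells in series carry the same charge, so the same 0.5720 mol of electrons passes through cell 2.
Al³⁺ + 3 e⁻ → Al, so n(Al) = 0.5720 / 3 = 0.1907 mol.
m(Al) = 0.1907 × 26.98 = 5.14 g.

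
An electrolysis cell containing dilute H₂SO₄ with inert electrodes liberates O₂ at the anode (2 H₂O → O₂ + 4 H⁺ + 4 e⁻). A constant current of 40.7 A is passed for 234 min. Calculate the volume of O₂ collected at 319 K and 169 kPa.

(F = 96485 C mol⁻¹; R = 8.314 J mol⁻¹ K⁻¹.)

Q = I·t = 40.70 A × 14040 s = 571400 C.
n(e⁻) = Q/F = 571400 / 96485 = 5.922 mol.
4 electrons are transferred per O₂ molecule, so n(O₂) = 5.922 / 4 = 1.481 mol.
V = nRT/P = (1.481 × 8.314 × 319) / (169 × 10³ Pa) = 0.0232 m³ = 23.2 L.

23.2 L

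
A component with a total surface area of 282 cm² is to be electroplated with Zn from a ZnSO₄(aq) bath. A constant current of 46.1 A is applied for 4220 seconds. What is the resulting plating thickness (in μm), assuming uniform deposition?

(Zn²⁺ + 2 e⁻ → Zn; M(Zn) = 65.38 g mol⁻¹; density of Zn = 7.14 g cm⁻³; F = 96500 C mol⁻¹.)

327 μm

Q = I·t = 46.10 × 4220.0 = 194500 C; n(e⁻) = 2.016 mol.
n(Zn) = n(e⁻)/2 = 1.008 mol, so m = 1.008 × 65.38 = 65.90 g.
Volume = m/ρ = 65.90 / 7.14 = 9.230 cm³.
Thickness = V/A = 9.230 / 282 = 0.0327 cm = 327 μm.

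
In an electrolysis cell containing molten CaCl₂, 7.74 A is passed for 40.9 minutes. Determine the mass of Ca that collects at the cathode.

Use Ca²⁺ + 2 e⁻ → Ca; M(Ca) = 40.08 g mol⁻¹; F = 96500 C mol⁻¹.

Q = I·t = 7.740 A × 2454.0 s = 18990 C.
n(e⁻) = Q/F = 18990 / 96500 = 0.1968 mol.
Ca²⁺ + 2 e⁻ → Ca, so n(Ca) = n(e⁻)/2 = 0.09841 mol.
m = n·M = 0.09841 × 40.08 = 3.94 g.

3.94 g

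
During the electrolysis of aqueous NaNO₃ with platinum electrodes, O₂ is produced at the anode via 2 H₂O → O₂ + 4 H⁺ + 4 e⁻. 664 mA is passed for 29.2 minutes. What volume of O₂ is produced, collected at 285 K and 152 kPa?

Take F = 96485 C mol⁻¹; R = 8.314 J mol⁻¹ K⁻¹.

Q = I·t = 0.6640 A × 1752.0 s = 1163 C.
n(e⁻) = Q/F = 1163 / 96485 = 0.01206 mol.
4 electrons are transferred per O₂ molecule, so n(O₂) = 0.01206 / 4 = 0.003014 mol.
V = nRT/P = (0.003014 × 8.314 × 285) / (152 × 10³ Pa) = 4.70 × 10⁻⁵ m³ = 0.0470 L.

0.0470 L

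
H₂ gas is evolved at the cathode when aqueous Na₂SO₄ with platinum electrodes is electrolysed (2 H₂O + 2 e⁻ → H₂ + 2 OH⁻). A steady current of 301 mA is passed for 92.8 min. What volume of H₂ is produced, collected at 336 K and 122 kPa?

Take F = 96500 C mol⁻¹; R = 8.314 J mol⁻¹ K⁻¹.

0.199 L

Q = I·t = 0.3010 A × 5568.0 s = 1676 C.
n(e⁻) = Q/F = 1676 / 96500 = 0.01737 mol.
2 electrons are transferred per H₂ molecule, so n(H₂) = 0.01737 / 2 = 0.008684 mol.
V = nRT/P = (0.008684 × 8.314 × 336) / (122 × 10³ Pa) = 1.99 × 10⁻⁴ m³ = 0.199 L.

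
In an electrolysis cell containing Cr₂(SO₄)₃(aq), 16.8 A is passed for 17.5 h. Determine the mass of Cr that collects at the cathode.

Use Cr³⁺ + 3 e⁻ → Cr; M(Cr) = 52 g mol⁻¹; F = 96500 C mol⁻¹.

Q = I·t = 16.80 A × 63000 s = 1058000 C.
n(e⁻) = Q/F = 1058000 / 96500 = 10.97 mol.
Cr³⁺ + 3 e⁻ → Cr, so n(Cr) = n(e⁻)/3 = 3.656 mol.
m = n·M = 3.656 × 52 = 190 g.

190 g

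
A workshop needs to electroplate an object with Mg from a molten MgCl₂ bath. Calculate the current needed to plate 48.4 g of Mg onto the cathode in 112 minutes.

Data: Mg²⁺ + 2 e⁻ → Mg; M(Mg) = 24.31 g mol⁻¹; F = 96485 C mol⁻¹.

n(Mg) = 48.4 / 24.31 = 1.991 mol.
n(e⁻) = 2 × 1.991 = 3.982 mol.
Q = n(e⁻)·F = 3.982 × 96485 = 384200 C.
I = Q/t = 384200 / 6720.0 s = 57.2 A.

57.2 A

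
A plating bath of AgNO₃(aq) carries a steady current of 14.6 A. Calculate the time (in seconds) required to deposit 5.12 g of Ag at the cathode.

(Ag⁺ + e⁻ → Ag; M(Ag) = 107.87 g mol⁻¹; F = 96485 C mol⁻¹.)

n(Ag) = m/M = 5.12 / 107.87 = 0.04746 mol.
Each Ag atom requires 1 electron, so n(e⁻) = 1 × 0.04746 = 0.04746 mol.
Q = n(e⁻)·F = 0.04746 × 96485 = 4580 C.
t = Q/I = 4580 / 14.60 A = 313.7 s.

314 s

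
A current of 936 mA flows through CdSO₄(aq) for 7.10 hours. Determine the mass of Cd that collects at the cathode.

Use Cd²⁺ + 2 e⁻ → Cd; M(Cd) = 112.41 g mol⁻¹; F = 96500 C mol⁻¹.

13.9 g

Q = I·t = 0.9360 A × 25560 s = 23920 C.
n(e⁻) = Q/F = 23920 / 96500 = 0.2479 mol.
Cd²⁺ + 2 e⁻ → Cd, so n(Cd) = n(e⁻)/2 = 0.1240 mol.
m = n·M = 0.1240 × 112.41 = 13.9 g.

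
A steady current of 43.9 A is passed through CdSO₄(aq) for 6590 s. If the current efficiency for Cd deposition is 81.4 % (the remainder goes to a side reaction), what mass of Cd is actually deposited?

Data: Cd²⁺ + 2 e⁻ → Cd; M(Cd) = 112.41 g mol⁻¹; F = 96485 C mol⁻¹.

137 g

Q = I·t = 43.90 × 6590.0 = 289300 C.
n(e⁻) = 289300/96485 = 2.998 mol; theoretically n(Cd) = 2.998/2 = 1.499 mol, m_theo = 168.5 g.
At 81.4 % efficiency, m_actual = 0.814 × 168.5 = 137 g.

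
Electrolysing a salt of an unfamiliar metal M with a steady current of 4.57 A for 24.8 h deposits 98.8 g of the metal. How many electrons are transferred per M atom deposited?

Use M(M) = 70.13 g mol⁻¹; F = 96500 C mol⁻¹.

Q = I·t = 4.570 A × 89280 s = 408000 C, so n(e⁻) = 408000/96500 = 4.228 mol.
n(M) deposited = 98.8 / 70.13 = 1.409 mol.
Electrons per atom = n(e⁻)/n(M) = 4.228 / 1.409 = 3.00 ≈ 3, so the ion is M³⁺.

3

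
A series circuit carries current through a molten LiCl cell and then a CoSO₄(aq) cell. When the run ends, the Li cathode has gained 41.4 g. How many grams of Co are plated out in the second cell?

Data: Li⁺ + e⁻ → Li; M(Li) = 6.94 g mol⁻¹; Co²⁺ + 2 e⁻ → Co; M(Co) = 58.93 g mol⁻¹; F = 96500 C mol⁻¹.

n(Li) = 41.4 / 6.94 = 5.965 mol.
Since Li⁺ + e⁻ → Li, n(e⁻) passed = 1 × 5.965 = 5.965 mol.
Cells in series carry the same charge, so the same 5.965 mol of electrons passes through cell 2.
Co²⁺ + 2 e⁻ → Co, so n(Co) = 5.965 / 2 = 2.983 mol.
m(Co) = 2.983 × 58.93 = 176 g.

176 g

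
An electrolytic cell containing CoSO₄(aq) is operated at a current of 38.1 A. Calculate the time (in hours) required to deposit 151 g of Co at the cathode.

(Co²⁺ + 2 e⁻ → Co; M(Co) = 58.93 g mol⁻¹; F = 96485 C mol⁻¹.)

3.60 h

n(Co) = m/M = 151 / 58.93 = 2.562 mol.
Each Co atom requires 2 electrons, so n(e⁻) = 2 × 2.562 = 5.125 mol.
Q = n(e⁻)·F = 5.125 × 96485 = 494500 C.
t = Q/I = 494500 / 38.10 A = 12980 s = 3.60 h.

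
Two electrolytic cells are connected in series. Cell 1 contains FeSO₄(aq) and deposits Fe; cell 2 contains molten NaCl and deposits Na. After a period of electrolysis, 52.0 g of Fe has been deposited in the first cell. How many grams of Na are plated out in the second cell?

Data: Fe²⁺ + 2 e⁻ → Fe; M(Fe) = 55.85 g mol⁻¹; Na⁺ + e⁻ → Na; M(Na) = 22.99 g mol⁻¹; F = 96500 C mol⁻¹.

42.8 g

n(Fe) = 52.0 / 55.85 = 0.9311 mol.
Since Fe²⁺ + 2 e⁻ → Fe, n(e⁻) passed = 2 × 0.9311 = 1.862 mol.
Cells in series carry the same charge, so the same 1.862 mol of electrons passes through cell 2.
Na⁺ + e⁻ → Na, so n(Na) = 1.862 / 1 = 1.862 mol.
m(Na) = 1.862 × 22.99 = 42.8 g.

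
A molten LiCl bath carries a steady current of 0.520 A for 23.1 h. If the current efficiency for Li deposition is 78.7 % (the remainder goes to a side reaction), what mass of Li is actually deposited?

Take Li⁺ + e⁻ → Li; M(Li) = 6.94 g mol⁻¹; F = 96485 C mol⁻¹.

Q = I·t = 0.5200 × 83160 = 43240 C.
n(e⁻) = 43240/96485 = 0.4482 mol; theoretically n(Li) = 0.4482/1 = 0.4482 mol, m_theo = 3.110 g.
At 78.7 % efficiency, m_actual = 0.787 × 3.110 = 2.45 g.

2.45 g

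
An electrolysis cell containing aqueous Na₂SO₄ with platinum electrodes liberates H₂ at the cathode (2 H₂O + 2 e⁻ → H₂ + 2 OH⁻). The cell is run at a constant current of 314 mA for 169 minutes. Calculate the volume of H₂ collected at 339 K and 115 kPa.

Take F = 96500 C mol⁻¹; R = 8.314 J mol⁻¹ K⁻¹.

0.404 L

Q = I·t = 0.3140 A × 10140 s = 3184 C.
n(e⁻) = Q/F = 3184 / 96500 = 0.03299 mol.
2 electrons are transferred per H₂ molecule, so n(H₂) = 0.03299 / 2 = 0.01650 mol.
V = nRT/P = (0.01650 × 8.314 × 339) / (115 × 10³ Pa) = 4.04 × 10⁻⁴ m³ = 0.404 L.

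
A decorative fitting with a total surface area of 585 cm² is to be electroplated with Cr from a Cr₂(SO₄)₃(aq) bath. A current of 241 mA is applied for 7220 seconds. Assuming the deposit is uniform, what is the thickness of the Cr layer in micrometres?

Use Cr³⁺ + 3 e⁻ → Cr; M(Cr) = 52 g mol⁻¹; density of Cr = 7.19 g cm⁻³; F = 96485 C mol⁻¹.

Q = I·t = 0.2410 × 7220.0 = 1740 C; n(e⁻) = 0.01803 mol.
n(Cr) = n(e⁻)/3 = 0.006011 mol, so m = 0.006011 × 52 = 0.3126 g.
Volume = m/ρ = 0.3126 / 7.19 = 0.04348 cm³.
Thickness = V/A = 0.04348 / 585 = 7.43 × 10⁻⁵ cm = 0.743 μm.

0.743 μm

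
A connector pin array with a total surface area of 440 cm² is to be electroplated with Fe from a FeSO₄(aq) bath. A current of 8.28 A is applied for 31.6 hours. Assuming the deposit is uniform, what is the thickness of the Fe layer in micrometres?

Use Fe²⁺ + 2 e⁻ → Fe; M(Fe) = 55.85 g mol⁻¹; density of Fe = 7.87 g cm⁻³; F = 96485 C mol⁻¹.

787 μm

Q = I·t = 8.280 × 113760 = 941900 C; n(e⁻) = 9.762 mol.
n(Fe) = n(e⁻)/2 = 4.881 mol, so m = 4.881 × 55.85 = 272.6 g.
Volume = m/ρ = 272.6 / 7.87 = 34.64 cm³.
Thickness = V/A = 34.64 / 440 = 0.0787 cm = 787 μm.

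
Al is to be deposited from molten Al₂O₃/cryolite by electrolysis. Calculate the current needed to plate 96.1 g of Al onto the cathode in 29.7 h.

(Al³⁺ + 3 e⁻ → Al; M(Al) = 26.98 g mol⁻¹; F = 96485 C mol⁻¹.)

n(Al) = 96.1 / 26.98 = 3.562 mol.
n(e⁻) = 3 × 3.562 = 10.69 mol.
Q = n(e⁻)·F = 10.69 × 96485 = 1031000 C.
I = Q/t = 1031000 / 106920 s = 9.64 A.

9.64 A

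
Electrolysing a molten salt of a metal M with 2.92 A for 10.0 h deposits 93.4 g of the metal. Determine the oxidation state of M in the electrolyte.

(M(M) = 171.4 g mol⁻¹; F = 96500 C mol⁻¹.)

+2

Q = I·t = 2.920 A × 36000 s = 105100 C, so n(e⁻) = 105100/96500 = 1.089 mol.
n(M) deposited = 93.4 / 171.4 = 0.5449 mol.
Electrons per atom = n(e⁻)/n(M) = 1.089 / 0.5449 = 2.00 ≈ 2, so the ion is M²⁺.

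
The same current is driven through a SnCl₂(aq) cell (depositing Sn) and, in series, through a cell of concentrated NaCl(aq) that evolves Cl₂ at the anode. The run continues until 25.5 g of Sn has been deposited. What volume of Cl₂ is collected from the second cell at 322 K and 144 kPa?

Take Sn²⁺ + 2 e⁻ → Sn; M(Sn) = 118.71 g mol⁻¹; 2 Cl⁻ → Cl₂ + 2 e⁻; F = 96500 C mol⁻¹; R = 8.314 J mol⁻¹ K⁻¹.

n(Sn) = 25.5 / 118.71 = 0.2148 mol, so n(e⁻) = 2 × 0.2148 = 0.4296 mol.
The cells are in series, so the same 0.4296 mol of electrons passes through the second cell.
2 Cl⁻ → Cl₂ + 2 e⁻ — 2 mol e⁻ per mol Cl₂, so n(Cl₂) = 0.4296/2 = 0.2148 mol.
V = nRT/P = (0.2148 × 8.314 × 322) / (144 × 10³) = 0.00399 m³ = 3.99 L.

3.99 L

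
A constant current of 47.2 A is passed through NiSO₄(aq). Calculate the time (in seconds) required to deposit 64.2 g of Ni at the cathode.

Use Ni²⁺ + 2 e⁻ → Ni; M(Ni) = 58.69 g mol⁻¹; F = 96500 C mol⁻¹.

4470 s

n(Ni) = m/M = 64.2 / 58.69 = 1.094 mol.
Each Ni atom requires 2 electrons, so n(e⁻) = 2 × 1.094 = 2.188 mol.
Q = n(e⁻)·F = 2.188 × 96500 = 211100 C.
t = Q/I = 211100 / 47.20 A = 4473 s.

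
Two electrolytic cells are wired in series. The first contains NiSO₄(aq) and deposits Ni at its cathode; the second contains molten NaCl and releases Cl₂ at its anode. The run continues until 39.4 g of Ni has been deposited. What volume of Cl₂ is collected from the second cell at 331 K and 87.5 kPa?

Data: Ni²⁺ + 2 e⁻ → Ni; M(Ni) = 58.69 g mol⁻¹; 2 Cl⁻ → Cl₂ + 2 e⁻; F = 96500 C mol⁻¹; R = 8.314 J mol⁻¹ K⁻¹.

21.1 L

n(Ni) = 39.4 / 58.69 = 0.6713 mol, so n(e⁻) = 2 × 0.6713 = 1.343 mol.
The cells are in series, so the same 1.343 mol of electrons passes through the second cell.
2 Cl⁻ → Cl₂ + 2 e⁻ — 2 mol e⁻ per mol Cl₂, so n(Cl₂) = 1.343/2 = 0.6713 mol.
V = nRT/P = (0.6713 × 8.314 × 331) / (87.5 × 10³) = 0.0211 m³ = 21.1 L.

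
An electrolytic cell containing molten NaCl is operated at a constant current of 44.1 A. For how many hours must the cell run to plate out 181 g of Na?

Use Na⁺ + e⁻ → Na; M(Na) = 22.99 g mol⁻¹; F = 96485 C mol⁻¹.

n(Na) = m/M = 181 / 22.99 = 7.873 mol.
Each Na atom requires 1 electron, so n(e⁻) = 1 × 7.873 = 7.873 mol.
Q = n(e⁻)·F = 7.873 × 96485 = 759600 C.
t = Q/I = 759600 / 44.10 A = 17230 s = 4.78 h.

4.78 h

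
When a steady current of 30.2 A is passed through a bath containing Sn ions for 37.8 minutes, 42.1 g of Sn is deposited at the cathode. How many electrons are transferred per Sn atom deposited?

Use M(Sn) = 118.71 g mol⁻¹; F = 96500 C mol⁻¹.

2

Q = I·t = 30.20 A × 2268.0 s = 68490 C, so n(e⁻) = 68490/96500 = 0.7098 mol.
n(Sn) deposited = 42.1 / 118.71 = 0.3546 mol.
Electrons per atom = n(e⁻)/n(Sn) = 0.7098 / 0.3546 = 2.00 ≈ 2, so the ion is Sn²⁺.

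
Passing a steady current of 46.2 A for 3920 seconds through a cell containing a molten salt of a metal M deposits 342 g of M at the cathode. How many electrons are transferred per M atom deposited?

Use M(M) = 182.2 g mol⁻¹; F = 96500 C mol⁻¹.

1

Q = I·t = 46.20 A × 3920.0 s = 181100 C, so n(e⁻) = 181100/96500 = 1.877 mol.
n(M) deposited = 342 / 182.2 = 1.877 mol.
Electrons per atom = n(e⁻)/n(M) = 1.877 / 1.877 = 1.00 ≈ 1, so the ion is M⁺.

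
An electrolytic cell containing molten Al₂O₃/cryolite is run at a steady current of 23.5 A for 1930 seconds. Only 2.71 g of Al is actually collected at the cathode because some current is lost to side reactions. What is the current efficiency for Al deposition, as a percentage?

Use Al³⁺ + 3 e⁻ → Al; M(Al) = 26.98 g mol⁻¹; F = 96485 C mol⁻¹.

Q = I·t = 23.50 × 1930.0 = 45360 C; n(e⁻) = 45360/96485 = 0.4701 mol.
Theoretical n(Al) = n(e⁻)/3 = 0.1567 mol, i.e. m_theo = 0.1567 × 26.98 = 4.228 g.
Efficiency = m_actual / m_theo = 2.71 / 4.228 = 64.1 %.

64.1 %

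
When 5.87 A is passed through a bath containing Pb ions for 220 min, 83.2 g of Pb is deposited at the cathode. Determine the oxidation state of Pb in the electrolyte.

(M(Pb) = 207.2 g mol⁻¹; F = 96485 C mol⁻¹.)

+2

Q = I·t = 5.870 A × 13200 s = 77480 C, so n(e⁻) = 77480/96485 = 0.8031 mol.
n(Pb) deposited = 83.2 / 207.2 = 0.4015 mol.
Electrons per atom = n(e⁻)/n(Pb) = 0.8031 / 0.4015 = 2.00 ≈ 2, so the ion is Pb²⁺.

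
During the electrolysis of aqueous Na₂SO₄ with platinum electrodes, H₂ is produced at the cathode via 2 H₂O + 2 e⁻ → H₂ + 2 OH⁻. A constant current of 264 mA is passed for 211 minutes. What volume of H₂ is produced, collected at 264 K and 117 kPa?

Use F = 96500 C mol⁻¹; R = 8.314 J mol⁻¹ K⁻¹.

Q = I·t = 0.2640 A × 12660 s = 3342 C.
n(e⁻) = Q/F = 3342 / 96500 = 0.03463 mol.
2 electrons are transferred per H₂ molecule, so n(H₂) = 0.03463 / 2 = 0.01732 mol.
V = nRT/P = (0.01732 × 8.314 × 264) / (117 × 10³ Pa) = 3.25 × 10⁻⁴ m³ = 0.325 L.

0.325 L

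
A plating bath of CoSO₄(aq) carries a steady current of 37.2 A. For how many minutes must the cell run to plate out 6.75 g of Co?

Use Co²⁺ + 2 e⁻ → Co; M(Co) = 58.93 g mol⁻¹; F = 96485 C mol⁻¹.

9.90 min

n(Co) = m/M = 6.75 / 58.93 = 0.1145 mol.
Each Co atom requires 2 electrons, so n(e⁻) = 2 × 0.1145 = 0.2291 mol.
Q = n(e⁻)·F = 0.2291 × 96485 = 22100 C.
t = Q/I = 22100 / 37.20 A = 594.2 s = 9.90 min.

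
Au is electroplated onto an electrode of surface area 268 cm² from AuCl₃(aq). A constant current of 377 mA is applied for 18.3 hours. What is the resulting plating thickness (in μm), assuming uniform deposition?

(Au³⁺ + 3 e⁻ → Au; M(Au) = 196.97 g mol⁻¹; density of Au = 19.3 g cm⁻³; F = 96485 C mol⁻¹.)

32.7 μm

Q = I·t = 0.3770 × 65880 = 24840 C; n(e⁻) = 0.2574 mol.
n(Au) = n(e⁻)/3 = 0.08581 mol, so m = 0.08581 × 196.97 = 16.90 g.
Volume = m/ρ = 16.90 / 19.3 = 0.8757 cm³.
Thickness = V/A = 0.8757 / 268 = 0.00327 cm = 32.7 μm.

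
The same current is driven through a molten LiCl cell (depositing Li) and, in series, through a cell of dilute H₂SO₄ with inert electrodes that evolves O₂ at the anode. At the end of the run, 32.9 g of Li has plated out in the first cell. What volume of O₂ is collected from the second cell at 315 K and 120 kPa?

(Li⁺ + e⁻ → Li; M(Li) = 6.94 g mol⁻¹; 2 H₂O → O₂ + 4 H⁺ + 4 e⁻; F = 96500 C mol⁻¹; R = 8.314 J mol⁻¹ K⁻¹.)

n(Li) = 32.9 / 6.94 = 4.741 mol, so n(e⁻) = 1 × 4.741 = 4.741 mol.
The cells are in series, so the same 4.741 mol of electrons passes through the second cell.
2 H₂O → O₂ + 4 H⁺ + 4 e⁻ — 4 mol e⁻ per mol O₂, so n(O₂) = 4.741/4 = 1.185 mol.
V = nRT/P = (1.185 × 8.314 × 315) / (120 × 10³) = 0.0259 m³ = 25.9 L.

25.9 L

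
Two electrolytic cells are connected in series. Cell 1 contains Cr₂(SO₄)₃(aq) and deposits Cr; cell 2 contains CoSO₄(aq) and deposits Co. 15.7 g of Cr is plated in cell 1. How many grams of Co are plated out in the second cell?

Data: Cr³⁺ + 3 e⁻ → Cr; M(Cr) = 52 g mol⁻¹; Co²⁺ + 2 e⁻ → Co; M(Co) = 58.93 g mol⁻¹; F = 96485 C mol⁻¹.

n(Cr) = 15.7 / 52 = 0.3019 mol.
Since Cr³⁺ + 3 e⁻ → Cr, n(e⁻) passed = 3 × 0.3019 = 0.9058 mol.
Cells in series carry the same charge, so the same 0.9058 mol of electrons passes through cell 2.
Co²⁺ + 2 e⁻ → Co, so n(Co) = 0.9058 / 2 = 0.4529 mol.
m(Co) = 0.4529 × 58.93 = 26.7 g.

26.7 g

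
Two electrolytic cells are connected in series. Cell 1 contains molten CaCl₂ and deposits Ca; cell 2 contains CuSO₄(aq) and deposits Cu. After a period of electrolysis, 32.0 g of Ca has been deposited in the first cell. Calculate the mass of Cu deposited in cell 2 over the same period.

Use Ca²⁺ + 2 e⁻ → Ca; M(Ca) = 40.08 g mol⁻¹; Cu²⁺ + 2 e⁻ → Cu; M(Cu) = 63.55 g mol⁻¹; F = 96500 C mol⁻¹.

50.7 g

n(Ca) = 32.0 / 40.08 = 0.7984 mol.
Since Ca²⁺ + 2 e⁻ → Ca, n(e⁻) passed = 2 × 0.7984 = 1.597 mol.
Cells in series carry the same charge, so the same 1.597 mol of electrons passes through cell 2.
Cu²⁺ + 2 e⁻ → Cu, so n(Cu) = 1.597 / 2 = 0.7984 mol.
m(Cu) = 0.7984 × 63.55 = 50.7 g.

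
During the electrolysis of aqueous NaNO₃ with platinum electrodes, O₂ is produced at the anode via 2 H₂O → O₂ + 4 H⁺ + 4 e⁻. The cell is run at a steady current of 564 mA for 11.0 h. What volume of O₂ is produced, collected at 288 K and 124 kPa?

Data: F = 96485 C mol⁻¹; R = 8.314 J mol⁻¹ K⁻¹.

Q = I·t = 0.5640 A × 39600 s = 22330 C.
n(e⁻) = Q/F = 22330 / 96485 = 0.2315 mol.
4 electrons are transferred per O₂ molecule, so n(O₂) = 0.2315 / 4 = 0.05787 mol.
V = nRT/P = (0.05787 × 8.314 × 288) / (124 × 10³ Pa) = 0.00112 m³ = 1.12 L.

1.12 L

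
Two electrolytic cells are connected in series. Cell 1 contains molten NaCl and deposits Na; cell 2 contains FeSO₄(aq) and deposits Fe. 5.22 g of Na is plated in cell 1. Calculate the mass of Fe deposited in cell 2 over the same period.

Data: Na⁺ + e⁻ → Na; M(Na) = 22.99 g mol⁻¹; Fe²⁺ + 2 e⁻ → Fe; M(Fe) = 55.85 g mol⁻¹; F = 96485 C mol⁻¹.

6.34 g

n(Na) = 5.22 / 22.99 = 0.2271 mol.
Since Na⁺ + e⁻ → Na, n(e⁻) passed = 1 × 0.2271 = 0.2271 mol.
Cells in series carry the same charge, so the same 0.2271 mol of electrons passes through cell 2.
Fe²⁺ + 2 e⁻ → Fe, so n(Fe) = 0.2271 / 2 = 0.1135 mol.
m(Fe) = 0.1135 × 55.85 = 6.34 g.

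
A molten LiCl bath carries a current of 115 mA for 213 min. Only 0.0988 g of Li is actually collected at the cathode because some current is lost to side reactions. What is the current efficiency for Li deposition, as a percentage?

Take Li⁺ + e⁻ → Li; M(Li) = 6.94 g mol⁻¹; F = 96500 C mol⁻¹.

Q = I·t = 0.1150 × 12780 = 1470 C; n(e⁻) = 1470/96500 = 0.01523 mol.
Theoretical n(Li) = n(e⁻)/1 = 0.01523 mol, i.e. m_theo = 0.01523 × 6.94 = 0.1057 g.
Efficiency = m_actual / m_theo = 0.0988 / 0.1057 = 93.5 %.

93.5 %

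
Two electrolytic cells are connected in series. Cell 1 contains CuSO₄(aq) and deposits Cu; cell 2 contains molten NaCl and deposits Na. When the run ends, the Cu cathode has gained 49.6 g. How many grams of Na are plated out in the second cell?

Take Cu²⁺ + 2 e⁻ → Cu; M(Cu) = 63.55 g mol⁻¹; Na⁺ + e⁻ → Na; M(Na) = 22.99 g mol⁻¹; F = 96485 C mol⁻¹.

n(Cu) = 49.6 / 63.55 = 0.7805 mol.
Since Cu²⁺ + 2 e⁻ → Cu, n(e⁻) passed = 2 × 0.7805 = 1.561 mol.
Cells in series carry the same charge, so the same 1.561 mol of electrons passes through cell 2.
Na⁺ + e⁻ → Na, so n(Na) = 1.561 / 1 = 1.561 mol.
m(Na) = 1.561 × 22.99 = 35.9 g.

35.9 g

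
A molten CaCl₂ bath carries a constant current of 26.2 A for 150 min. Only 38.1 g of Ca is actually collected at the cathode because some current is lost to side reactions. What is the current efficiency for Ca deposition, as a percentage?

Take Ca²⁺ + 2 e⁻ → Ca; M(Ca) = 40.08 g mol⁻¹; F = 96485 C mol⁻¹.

77.8 %

Q = I·t = 26.20 × 9000.0 = 235800 C; n(e⁻) = 235800/96485 = 2.444 mol.
Theoretical n(Ca) = n(e⁻)/2 = 1.222 mol, i.e. m_theo = 1.222 × 40.08 = 48.98 g.
Efficiency = m_actual / m_theo = 38.1 / 48.98 = 77.8 %.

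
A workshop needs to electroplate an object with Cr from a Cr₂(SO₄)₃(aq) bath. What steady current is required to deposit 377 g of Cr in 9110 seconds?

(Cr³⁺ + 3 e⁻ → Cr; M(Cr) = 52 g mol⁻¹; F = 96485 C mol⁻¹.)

230 A

n(Cr) = 377 / 52 = 7.250 mol.
n(e⁻) = 3 × 7.250 = 21.75 mol.
Q = n(e⁻)·F = 21.75 × 96485 = 2099000 C.
I = Q/t = 2099000 / 9110.0 s = 230 A.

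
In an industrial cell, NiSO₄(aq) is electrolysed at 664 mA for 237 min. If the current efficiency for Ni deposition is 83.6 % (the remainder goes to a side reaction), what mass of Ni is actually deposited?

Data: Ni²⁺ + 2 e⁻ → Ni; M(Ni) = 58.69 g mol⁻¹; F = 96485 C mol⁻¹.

2.40 g

Q = I·t = 0.6640 × 14220 = 9442 C.
n(e⁻) = 9442/96485 = 0.09786 mol; theoretically n(Ni) = 0.09786/2 = 0.04893 mol, m_theo = 2.872 g.
At 83.6 % efficiency, m_actual = 0.836 × 2.872 = 2.40 g.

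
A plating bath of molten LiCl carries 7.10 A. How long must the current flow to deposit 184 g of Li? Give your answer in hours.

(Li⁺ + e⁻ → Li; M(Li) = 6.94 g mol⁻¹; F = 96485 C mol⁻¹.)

100 h

n(Li) = m/M = 184 / 6.94 = 26.51 mol.
Each Li atom requires 1 electron, so n(e⁻) = 1 × 26.51 = 26.51 mol.
Q = n(e⁻)·F = 26.51 × 96485 = 2558000 C.
t = Q/I = 2558000 / 7.100 A = 360300 s = 100 h.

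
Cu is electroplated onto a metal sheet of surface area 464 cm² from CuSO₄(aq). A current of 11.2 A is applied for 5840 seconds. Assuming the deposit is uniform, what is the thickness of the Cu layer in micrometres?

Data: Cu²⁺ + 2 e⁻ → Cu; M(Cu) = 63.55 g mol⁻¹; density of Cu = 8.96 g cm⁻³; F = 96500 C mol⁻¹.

51.8 μm

Q = I·t = 11.20 × 5840.0 = 65410 C; n(e⁻) = 0.6778 mol.
n(Cu) = n(e⁻)/2 = 0.3389 mol, so m = 0.3389 × 63.55 = 21.54 g.
Volume = m/ρ = 21.54 / 8.96 = 2.404 cm³.
Thickness = V/A = 2.404 / 464 = 0.00518 cm = 51.8 μm.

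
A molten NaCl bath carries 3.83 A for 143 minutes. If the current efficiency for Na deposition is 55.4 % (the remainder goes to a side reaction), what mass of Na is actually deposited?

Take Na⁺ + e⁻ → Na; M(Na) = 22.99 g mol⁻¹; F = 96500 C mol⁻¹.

Q = I·t = 3.830 × 8580.0 = 32860 C.
n(e⁻) = 32860/96500 = 0.3405 mol; theoretically n(Na) = 0.3405/1 = 0.3405 mol, m_theo = 7.829 g.
At 55.4 % efficiency, m_actual = 0.554 × 7.829 = 4.34 g.

4.34 g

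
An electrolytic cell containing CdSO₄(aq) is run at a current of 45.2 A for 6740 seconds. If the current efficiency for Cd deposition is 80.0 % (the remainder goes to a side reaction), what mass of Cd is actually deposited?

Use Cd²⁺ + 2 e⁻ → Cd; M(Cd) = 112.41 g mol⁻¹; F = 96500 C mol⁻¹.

142 g

Q = I·t = 45.20 × 6740.0 = 304600 C.
n(e⁻) = 304600/96500 = 3.157 mol; theoretically n(Cd) = 3.157/2 = 1.578 mol, m_theo = 177.4 g.
At 80.0 % efficiency, m_actual = 0.800 × 177.4 = 142 g.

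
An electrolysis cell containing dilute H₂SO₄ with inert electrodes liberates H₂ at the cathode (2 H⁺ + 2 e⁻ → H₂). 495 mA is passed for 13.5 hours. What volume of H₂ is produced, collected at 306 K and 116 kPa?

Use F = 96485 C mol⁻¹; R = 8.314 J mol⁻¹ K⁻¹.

2.73 L

Q = I·t = 0.4950 A × 48600 s = 24060 C.
n(e⁻) = Q/F = 24060 / 96485 = 0.2493 mol.
2 electrons are transferred per H₂ molecule, so n(H₂) = 0.2493 / 2 = 0.1247 mol.
V = nRT/P = (0.1247 × 8.314 × 306) / (116 × 10³ Pa) = 0.00273 m³ = 2.73 L.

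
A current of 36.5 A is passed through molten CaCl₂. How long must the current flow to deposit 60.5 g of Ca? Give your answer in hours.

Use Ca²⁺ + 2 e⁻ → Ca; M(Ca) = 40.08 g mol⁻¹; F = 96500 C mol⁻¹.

2.22 h

n(Ca) = m/M = 60.5 / 40.08 = 1.509 mol.
Each Ca atom requires 2 electrons, so n(e⁻) = 2 × 1.509 = 3.019 mol.
Q = n(e⁻)·F = 3.019 × 96500 = 291300 C.
t = Q/I = 291300 / 36.50 A = 7982 s = 2.22 h.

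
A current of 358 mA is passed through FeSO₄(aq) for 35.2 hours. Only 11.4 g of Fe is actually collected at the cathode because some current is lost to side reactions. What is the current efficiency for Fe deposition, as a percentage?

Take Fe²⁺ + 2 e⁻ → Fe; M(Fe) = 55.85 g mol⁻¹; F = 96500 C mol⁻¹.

Q = I·t = 0.3580 × 126720 = 45370 C; n(e⁻) = 45370/96500 = 0.4701 mol.
Theoretical n(Fe) = n(e⁻)/2 = 0.2351 mol, i.e. m_theo = 0.2351 × 55.85 = 13.13 g.
Efficiency = m_actual / m_theo = 11.4 / 13.13 = 86.8 %.

86.8 %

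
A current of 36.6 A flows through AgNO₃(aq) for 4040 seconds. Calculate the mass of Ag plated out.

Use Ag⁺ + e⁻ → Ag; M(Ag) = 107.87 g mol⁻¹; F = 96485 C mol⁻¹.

Q = I·t = 36.60 A × 4040.0 s = 147900 C.
n(e⁻) = Q/F = 147900 / 96485 = 1.533 mol.
Ag⁺ + e⁻ → Ag, so n(Ag) = n(e⁻)/1 = 1.533 mol.
m = n·M = 1.533 × 107.87 = 165 g.

165 g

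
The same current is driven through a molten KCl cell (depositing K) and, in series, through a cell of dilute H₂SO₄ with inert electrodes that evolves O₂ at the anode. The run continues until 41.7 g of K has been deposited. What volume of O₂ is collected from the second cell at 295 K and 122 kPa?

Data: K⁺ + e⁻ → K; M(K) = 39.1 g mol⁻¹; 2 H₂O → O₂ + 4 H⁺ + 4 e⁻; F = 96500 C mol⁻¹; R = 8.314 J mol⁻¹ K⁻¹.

5.36 L

n(K) = 41.7 / 39.1 = 1.066 mol, so n(e⁻) = 1 × 1.066 = 1.066 mol.
The cells are in series, so the same 1.066 mol of electrons passes through the second cell.
2 H₂O → O₂ + 4 H⁺ + 4 e⁻ — 4 mol e⁻ per mol O₂, so n(O₂) = 1.066/4 = 0.2666 mol.
V = nRT/P = (0.2666 × 8.314 × 295) / (122 × 10³) = 0.00536 m³ = 5.36 L.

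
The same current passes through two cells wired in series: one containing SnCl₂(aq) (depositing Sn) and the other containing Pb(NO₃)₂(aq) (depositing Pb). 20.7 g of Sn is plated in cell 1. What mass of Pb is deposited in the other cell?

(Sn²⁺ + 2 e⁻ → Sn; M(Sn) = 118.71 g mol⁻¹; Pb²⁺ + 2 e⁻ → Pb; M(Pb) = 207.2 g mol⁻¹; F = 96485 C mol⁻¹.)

n(Sn) = 20.7 / 118.71 = 0.1744 mol.
Since Sn²⁺ + 2 e⁻ → Sn, n(e⁻) passed = 2 × 0.1744 = 0.3487 mol.
Cells in series carry the same charge, so the same 0.3487 mol of electrons passes through cell 2.
Pb²⁺ + 2 e⁻ → Pb, so n(Pb) = 0.3487 / 2 = 0.1744 mol.
m(Pb) = 0.1744 × 207.2 = 36.1 g.

36.1 g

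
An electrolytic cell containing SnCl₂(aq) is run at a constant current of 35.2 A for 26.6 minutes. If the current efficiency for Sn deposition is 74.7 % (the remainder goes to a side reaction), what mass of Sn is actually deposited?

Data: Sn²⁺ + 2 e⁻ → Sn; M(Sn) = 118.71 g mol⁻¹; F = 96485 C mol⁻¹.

25.8 g

Q = I·t = 35.20 × 1596.0 = 56180 C.
n(e⁻) = 56180/96485 = 0.5823 mol; theoretically n(Sn) = 0.5823/2 = 0.2911 mol, m_theo = 34.56 g.
At 74.7 % efficiency, m_actual = 0.747 × 34.56 = 25.8 g.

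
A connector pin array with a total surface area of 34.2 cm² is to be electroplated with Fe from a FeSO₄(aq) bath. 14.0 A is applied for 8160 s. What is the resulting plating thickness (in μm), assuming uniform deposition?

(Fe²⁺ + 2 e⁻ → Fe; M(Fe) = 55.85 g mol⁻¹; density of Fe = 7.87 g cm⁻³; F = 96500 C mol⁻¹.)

1230 μm

Q = I·t = 14.00 × 8160.0 = 114200 C; n(e⁻) = 1.184 mol.
n(Fe) = n(e⁻)/2 = 0.5919 mol, so m = 0.5919 × 55.85 = 33.06 g.
Volume = m/ρ = 33.06 / 7.87 = 4.201 cm³.
Thickness = V/A = 4.201 / 34.2 = 0.123 cm = 1230 μm.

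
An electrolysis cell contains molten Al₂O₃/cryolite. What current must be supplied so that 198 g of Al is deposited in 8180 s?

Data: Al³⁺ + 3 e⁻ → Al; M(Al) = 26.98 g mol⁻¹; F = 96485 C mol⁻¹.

260 A

n(Al) = 198 / 26.98 = 7.339 mol.
n(e⁻) = 3 × 7.339 = 22.02 mol.
Q = n(e⁻)·F = 22.02 × 96485 = 2124000 C.
I = Q/t = 2124000 / 8180.0 s = 260 A.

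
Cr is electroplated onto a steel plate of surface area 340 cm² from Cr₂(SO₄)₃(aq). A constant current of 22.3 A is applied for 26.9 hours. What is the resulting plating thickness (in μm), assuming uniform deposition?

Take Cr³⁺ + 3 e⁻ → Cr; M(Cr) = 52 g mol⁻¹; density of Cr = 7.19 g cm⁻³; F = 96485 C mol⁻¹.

1590 μm

Q = I·t = 22.30 × 96840 = 2160000 C; n(e⁻) = 22.38 mol.
n(Cr) = n(e⁻)/3 = 7.461 mol, so m = 7.461 × 52 = 388.0 g.
Volume = m/ρ = 388.0 / 7.19 = 53.96 cm³.
Thickness = V/A = 53.96 / 340 = 0.159 cm = 1590 μm.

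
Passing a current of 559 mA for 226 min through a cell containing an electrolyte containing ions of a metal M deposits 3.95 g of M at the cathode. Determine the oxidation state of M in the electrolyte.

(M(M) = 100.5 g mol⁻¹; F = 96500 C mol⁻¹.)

Q = I·t = 0.5590 A × 13560 s = 7580 C, so n(e⁻) = 7580/96500 = 0.07855 mol.
n(M) deposited = 3.95 / 100.5 = 0.03930 mol.
Electrons per atom = n(e⁻)/n(M) = 0.07855 / 0.03930 = 2.00 ≈ 2, so the ion is M²⁺.

+2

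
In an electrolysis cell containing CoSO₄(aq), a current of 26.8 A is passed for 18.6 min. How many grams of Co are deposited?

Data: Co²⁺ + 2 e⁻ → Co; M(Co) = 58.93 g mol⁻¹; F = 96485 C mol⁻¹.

9.13 g

Q = I·t = 26.80 A × 1116.0 s = 29910 C.
n(e⁻) = Q/F = 29910 / 96485 = 0.3100 mol.
Co²⁺ + 2 e⁻ → Co, so n(Co) = n(e⁻)/2 = 0.1550 mol.
m = n·M = 0.1550 × 58.93 = 9.13 g.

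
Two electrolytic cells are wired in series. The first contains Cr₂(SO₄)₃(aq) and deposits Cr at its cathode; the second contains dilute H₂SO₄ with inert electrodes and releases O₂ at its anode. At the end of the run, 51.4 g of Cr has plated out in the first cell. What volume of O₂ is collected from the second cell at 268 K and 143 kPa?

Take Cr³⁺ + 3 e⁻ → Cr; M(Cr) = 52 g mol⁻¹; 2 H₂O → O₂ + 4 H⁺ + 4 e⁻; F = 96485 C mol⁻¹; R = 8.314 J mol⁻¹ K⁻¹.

n(Cr) = 51.4 / 52 = 0.9885 mol, so n(e⁻) = 3 × 0.9885 = 2.965 mol.
The cells are in series, so the same 2.965 mol of electrons passes through the second cell.
2 H₂O → O₂ + 4 H⁺ + 4 e⁻ — 4 mol e⁻ per mol O₂, so n(O₂) = 2.965/4 = 0.7413 mol.
V = nRT/P = (0.7413 × 8.314 × 268) / (143 × 10³) = 0.0116 m³ = 11.6 L.

11.6 L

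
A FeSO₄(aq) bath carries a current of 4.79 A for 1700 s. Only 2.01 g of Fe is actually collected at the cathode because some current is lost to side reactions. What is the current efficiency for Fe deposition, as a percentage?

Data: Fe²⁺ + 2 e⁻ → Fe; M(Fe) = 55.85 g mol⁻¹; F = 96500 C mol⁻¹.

Q = I·t = 4.790 × 1700.0 = 8143 C; n(e⁻) = 8143/96500 = 0.08438 mol.
Theoretical n(Fe) = n(e⁻)/2 = 0.04219 mol, i.e. m_theo = 0.04219 × 55.85 = 2.356 g.
Efficiency = m_actual / m_theo = 2.01 / 2.356 = 85.3 %.

85.3 %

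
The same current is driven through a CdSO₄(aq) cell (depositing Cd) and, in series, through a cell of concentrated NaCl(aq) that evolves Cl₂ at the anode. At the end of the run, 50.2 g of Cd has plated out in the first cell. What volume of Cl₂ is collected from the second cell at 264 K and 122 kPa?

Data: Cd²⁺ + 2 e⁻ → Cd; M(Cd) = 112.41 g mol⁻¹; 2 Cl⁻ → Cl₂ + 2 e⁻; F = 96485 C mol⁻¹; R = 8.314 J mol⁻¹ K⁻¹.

8.03 L

n(Cd) = 50.2 / 112.41 = 0.4466 mol, so n(e⁻) = 2 × 0.4466 = 0.8932 mol.
The cells are in series, so the same 0.8932 mol of electrons passes through the second cell.
2 Cl⁻ → Cl₂ + 2 e⁻ — 2 mol e⁻ per mol Cl₂, so n(Cl₂) = 0.8932/2 = 0.4466 mol.
V = nRT/P = (0.4466 × 8.314 × 264) / (122 × 10³) = 0.00803 m³ = 8.03 L.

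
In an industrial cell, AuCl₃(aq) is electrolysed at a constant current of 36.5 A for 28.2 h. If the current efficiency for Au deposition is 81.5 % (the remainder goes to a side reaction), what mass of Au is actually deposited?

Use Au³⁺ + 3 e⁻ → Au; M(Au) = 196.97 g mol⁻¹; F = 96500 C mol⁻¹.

2050 g

Q = I·t = 36.50 × 101520 = 3705000 C.
n(e⁻) = 3705000/96500 = 38.40 mol; theoretically n(Au) = 38.40/3 = 12.80 mol, m_theo = 2521 g.
At 81.5 % efficiency, m_actual = 0.815 × 2521 = 2050 g.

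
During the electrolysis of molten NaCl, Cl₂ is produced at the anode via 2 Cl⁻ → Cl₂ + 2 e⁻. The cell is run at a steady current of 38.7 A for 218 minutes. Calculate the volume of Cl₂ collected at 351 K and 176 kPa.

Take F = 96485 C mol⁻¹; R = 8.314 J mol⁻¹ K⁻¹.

43.5 L

Q = I·t = 38.70 A × 13080 s = 506200 C.
n(e⁻) = Q/F = 506200 / 96485 = 5.246 mol.
2 electrons are transferred per Cl₂ molecule, so n(Cl₂) = 5.246 / 2 = 2.623 mol.
V = nRT/P = (2.623 × 8.314 × 351) / (176 × 10³ Pa) = 0.0435 m³ = 43.5 L.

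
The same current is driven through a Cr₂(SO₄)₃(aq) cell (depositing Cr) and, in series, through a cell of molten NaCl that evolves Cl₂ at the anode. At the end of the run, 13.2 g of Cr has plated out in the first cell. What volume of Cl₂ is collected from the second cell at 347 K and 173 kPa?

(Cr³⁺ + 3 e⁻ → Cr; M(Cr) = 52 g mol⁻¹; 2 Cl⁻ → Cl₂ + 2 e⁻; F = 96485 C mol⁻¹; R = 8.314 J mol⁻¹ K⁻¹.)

n(Cr) = 13.2 / 52 = 0.2538 mol, so n(e⁻) = 3 × 0.2538 = 0.7615 mol.
The cells are in series, so the same 0.7615 mol of electrons passes through the second cell.
2 Cl⁻ → Cl₂ + 2 e⁻ — 2 mol e⁻ per mol Cl₂, so n(Cl₂) = 0.7615/2 = 0.3808 mol.
V = nRT/P = (0.3808 × 8.314 × 347) / (173 × 10³) = 0.00635 m³ = 6.35 L.

6.35 L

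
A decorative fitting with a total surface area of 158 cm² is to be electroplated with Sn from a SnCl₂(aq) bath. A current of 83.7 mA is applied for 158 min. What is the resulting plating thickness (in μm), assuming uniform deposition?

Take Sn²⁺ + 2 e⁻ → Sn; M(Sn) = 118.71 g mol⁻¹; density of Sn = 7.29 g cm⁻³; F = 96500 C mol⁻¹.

4.24 μm

Q = I·t = 0.08370 × 9480.0 = 793.5 C; n(e⁻) = 0.008223 mol.
n(Sn) = n(e⁻)/2 = 0.004111 mol, so m = 0.004111 × 118.71 = 0.4880 g.
Volume = m/ρ = 0.4880 / 7.29 = 0.06695 cm³.
Thickness = V/A = 0.06695 / 158 = 4.24 × 10⁻⁴ cm = 4.24 μm.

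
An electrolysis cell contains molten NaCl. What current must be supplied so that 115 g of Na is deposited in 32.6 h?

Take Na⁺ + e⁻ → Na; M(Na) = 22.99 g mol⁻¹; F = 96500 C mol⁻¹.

n(Na) = 115 / 22.99 = 5.002 mol.
n(e⁻) = 1 × 5.002 = 5.002 mol.
Q = n(e⁻)·F = 5.002 × 96500 = 482700 C.
I = Q/t = 482700 / 117360 s = 4.11 A.

4.11 A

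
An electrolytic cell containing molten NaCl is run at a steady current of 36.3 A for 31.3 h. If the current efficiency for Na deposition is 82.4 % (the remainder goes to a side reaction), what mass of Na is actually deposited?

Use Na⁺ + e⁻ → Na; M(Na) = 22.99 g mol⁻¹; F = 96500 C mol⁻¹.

Q = I·t = 36.30 × 112680 = 4090000 C.
n(e⁻) = 4090000/96500 = 42.39 mol; theoretically n(Na) = 42.39/1 = 42.39 mol, m_theo = 974.5 g.
At 82.4 % efficiency, m_actual = 0.824 × 974.5 = 803 g.

803 g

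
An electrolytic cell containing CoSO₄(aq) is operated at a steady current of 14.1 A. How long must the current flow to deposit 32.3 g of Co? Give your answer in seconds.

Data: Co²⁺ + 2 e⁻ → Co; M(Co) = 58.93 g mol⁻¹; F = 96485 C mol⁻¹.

n(Co) = m/M = 32.3 / 58.93 = 0.5481 mol.
Each Co atom requires 2 electrons, so n(e⁻) = 2 × 0.5481 = 1.096 mol.
Q = n(e⁻)·F = 1.096 × 96485 = 105800 C.
t = Q/I = 105800 / 14.10 A = 7501 s.

7500 s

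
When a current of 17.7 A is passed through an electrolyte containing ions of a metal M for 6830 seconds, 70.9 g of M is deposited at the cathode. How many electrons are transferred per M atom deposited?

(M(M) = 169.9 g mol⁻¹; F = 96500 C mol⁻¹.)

3

Q = I·t = 17.70 A × 6830.0 s = 120900 C, so n(e⁻) = 120900/96500 = 1.253 mol.
n(M) deposited = 70.9 / 169.9 = 0.4173 mol.
Electrons per atom = n(e⁻)/n(M) = 1.253 / 0.4173 = 3.00 ≈ 3, so the ion is M³⁺.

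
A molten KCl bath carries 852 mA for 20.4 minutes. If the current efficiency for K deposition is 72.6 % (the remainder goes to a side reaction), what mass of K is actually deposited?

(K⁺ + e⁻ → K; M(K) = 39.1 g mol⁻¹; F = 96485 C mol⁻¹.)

Q = I·t = 0.8520 × 1224.0 = 1043 C.
n(e⁻) = 1043/96485 = 0.01081 mol; theoretically n(K) = 0.01081/1 = 0.01081 mol, m_theo = 0.4226 g.
At 72.6 % efficiency, m_actual = 0.726 × 0.4226 = 0.307 g.

0.307 g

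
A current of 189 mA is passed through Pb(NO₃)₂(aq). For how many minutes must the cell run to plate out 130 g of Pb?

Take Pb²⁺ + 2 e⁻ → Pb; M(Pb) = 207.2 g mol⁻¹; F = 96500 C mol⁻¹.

n(Pb) = m/M = 130 / 207.2 = 0.6274 mol.
Each Pb atom requires 2 electrons, so n(e⁻) = 2 × 0.6274 = 1.255 mol.
Q = n(e⁻)·F = 1.255 × 96500 = 121100 C.
t = Q/I = 121100 / 0.1890 A = 640700 s = 10700 min.

10700 min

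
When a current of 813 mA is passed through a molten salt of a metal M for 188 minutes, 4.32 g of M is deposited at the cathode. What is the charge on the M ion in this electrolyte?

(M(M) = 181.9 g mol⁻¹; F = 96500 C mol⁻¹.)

Q = I·t = 0.8130 A × 11280 s = 9171 C, so n(e⁻) = 9171/96500 = 0.09503 mol.
n(M) deposited = 4.32 / 181.9 = 0.02375 mol.
Electrons per atom = n(e⁻)/n(M) = 0.09503 / 0.02375 = 4.00 ≈ 4, so the ion is M⁴⁺.

+4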